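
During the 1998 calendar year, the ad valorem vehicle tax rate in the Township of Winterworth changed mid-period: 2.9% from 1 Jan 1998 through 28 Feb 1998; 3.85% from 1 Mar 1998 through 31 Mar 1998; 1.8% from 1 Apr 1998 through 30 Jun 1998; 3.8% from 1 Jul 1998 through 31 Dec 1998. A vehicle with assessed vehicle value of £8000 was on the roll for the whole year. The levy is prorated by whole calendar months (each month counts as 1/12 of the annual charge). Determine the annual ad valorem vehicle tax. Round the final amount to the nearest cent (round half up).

1 Jan – 28 Feb 1998: 2 months at 2.9% → £8000 × 2.9% × 2/12 = £38.6667
1 Mar – 31 Mar 1998: 1 month at 3.85% → £8000 × 3.85% × 1/12 = £25.6667
1 Apr – 30 Jun 1998: 3 months at 1.8% → £8000 × 1.8% × 3/12 = £36.0000
1 Jul – 31 Dec 1998: 6 months at 3.8% → £8000 × 3.8% × 6/12 = £152.0000
Total = £252.3333

£252.33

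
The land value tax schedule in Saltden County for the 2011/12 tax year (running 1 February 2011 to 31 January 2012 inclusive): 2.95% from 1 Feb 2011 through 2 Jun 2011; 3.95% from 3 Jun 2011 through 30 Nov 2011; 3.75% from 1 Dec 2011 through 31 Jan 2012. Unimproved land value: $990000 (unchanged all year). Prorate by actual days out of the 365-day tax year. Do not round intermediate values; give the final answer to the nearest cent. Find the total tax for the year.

1 Feb – 2 Jun 2011: 122 days at 2.95% → $990000 × 2.95% × 122/365 = $9761.6712
3 Jun – 30 Nov 2011: 181 days at 3.95% → $990000 × 3.95% × 181/365 = $19391.7945
1 Dec 2011 – 31 Jan 2012: 62 days at 3.75% → $990000 × 3.75% × 62/365 = $6306.1644
Total = $35459.6301

$35459.63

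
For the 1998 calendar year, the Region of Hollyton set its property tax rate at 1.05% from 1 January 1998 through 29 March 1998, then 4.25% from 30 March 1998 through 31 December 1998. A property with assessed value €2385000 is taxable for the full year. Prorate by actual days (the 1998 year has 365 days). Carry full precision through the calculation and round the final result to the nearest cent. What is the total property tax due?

€82962.06

1 January – 29 March 1998: 88 days at 1.05% → €2385000 × 1.05% × 88/365 = €6037.6438
30 March – 31 December 1998: 277 days at 4.25% → €2385000 × 4.25% × 277/365 = €76924.4178
Total = €82962.0616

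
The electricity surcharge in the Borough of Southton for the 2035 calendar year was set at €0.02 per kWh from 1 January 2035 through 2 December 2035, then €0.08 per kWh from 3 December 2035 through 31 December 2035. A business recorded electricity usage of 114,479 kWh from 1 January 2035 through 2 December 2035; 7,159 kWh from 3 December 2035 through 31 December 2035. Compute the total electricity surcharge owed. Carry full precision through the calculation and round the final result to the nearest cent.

1 January – 2 December 2035: 114,479 kWh at €0.02/kWh → €2289.58
3 December – 31 December 2035: 7,159 kWh at €0.08/kWh → €572.72

€2862.30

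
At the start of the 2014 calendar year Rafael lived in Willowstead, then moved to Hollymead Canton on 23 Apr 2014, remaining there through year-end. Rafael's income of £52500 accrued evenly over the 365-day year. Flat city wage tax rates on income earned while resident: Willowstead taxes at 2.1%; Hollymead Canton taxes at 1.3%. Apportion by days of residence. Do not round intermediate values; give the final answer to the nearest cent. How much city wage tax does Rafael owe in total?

Willowstead, 1 Jan – 22 Apr 2014: 112 days → £52500 × 2.1% × 112/365 = £338.3014
Hollymead Canton, 23 Apr – 31 Dec 2014: 253 days → £52500 × 1.3% × 253/365 = £473.0753
Total = £811.3767

£811.38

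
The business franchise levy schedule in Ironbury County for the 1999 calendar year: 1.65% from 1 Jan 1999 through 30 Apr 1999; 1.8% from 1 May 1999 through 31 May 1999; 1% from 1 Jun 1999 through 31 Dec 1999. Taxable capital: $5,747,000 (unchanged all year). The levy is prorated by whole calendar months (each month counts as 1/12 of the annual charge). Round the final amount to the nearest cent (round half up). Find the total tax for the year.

1 Jan – 30 Apr 1999: 4 months at 1.65% → $5,747,000 × 1.65% × 4/12 = $31,608.5000
1 May – 31 May 1999: 1 month at 1.8% → $5,747,000 × 1.8% × 1/12 = $8,620.5000
1 Jun – 31 Dec 1999: 7 months at 1% → $5,747,000 × 1% × 7/12 = $33,524.1667
Total = $73,753.1667

$73,753.17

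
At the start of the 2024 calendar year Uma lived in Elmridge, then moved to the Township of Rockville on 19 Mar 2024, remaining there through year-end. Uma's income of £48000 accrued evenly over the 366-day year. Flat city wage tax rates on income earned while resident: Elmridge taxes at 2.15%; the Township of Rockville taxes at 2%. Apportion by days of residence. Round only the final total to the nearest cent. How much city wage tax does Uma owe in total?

Elmridge, 1 Jan – 18 Mar 2024: 78 days → £48000 × 2.15% × 78/366 = £219.9344
The Township of Rockville, 19 Mar – 31 Dec 2024: 288 days → £48000 × 2% × 288/366 = £755.4098
Total = £975.3443

£975.34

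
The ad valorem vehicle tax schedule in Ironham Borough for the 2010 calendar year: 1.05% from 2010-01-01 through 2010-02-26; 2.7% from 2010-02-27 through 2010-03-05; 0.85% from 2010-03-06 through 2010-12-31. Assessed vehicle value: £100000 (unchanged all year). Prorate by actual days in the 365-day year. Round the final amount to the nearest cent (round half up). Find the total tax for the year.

2010-01-01 to 2010-02-26: 57 days at 1.05% → £100000 × 1.05% × 57/365 = £163.9726
2010-02-27 to 2010-03-05: 7 days at 2.7% → £100000 × 2.7% × 7/365 = £51.7808
2010-03-06 to 2010-12-31: 301 days at 0.85% → £100000 × 0.85% × 301/365 = £700.9589
Total = £916.7123

£916.71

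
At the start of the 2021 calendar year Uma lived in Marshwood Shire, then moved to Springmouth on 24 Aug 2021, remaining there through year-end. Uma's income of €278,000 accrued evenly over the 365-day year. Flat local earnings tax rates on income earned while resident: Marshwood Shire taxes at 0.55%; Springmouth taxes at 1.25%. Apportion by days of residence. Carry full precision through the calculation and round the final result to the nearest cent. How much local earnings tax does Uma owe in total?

€2,222.10

Marshwood Shire, 1 Jan – 23 Aug 2021: 235 days → €278,000 × 0.55% × 235/365 = €984.4247
Springmouth, 24 Aug – 31 Dec 2021: 130 days → €278,000 × 1.25% × 130/365 = €1,237.6712
Total = €2,222.0959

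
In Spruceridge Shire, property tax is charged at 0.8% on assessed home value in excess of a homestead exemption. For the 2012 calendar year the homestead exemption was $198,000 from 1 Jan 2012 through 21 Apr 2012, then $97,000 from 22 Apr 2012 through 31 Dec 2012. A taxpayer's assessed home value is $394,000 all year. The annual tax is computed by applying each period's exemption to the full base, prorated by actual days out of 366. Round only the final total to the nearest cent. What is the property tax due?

1 Jan – 21 Apr 2012: 112 days, exemption $198,000 → ($394,000 − $198,000) × 0.8% × 112/366 = $479.8251
22 Apr – 31 Dec 2012: 254 days, exemption $97,000 → ($394,000 − $97,000) × 0.8% × 254/366 = $1,648.9180
Total = $2,128.7432

$2,128.74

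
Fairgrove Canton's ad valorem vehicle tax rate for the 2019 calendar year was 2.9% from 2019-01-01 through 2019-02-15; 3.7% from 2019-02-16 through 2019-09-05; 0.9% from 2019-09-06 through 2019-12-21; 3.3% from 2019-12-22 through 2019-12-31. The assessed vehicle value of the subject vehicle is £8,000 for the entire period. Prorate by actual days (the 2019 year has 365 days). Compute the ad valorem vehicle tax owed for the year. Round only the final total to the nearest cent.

£221.39

2019-01-01 to 2019-02-15: 46 days at 2.9% → £8,000 × 2.9% × 46/365 = £29.2384
2019-02-16 to 2019-09-05: 202 days at 3.7% → £8,000 × 3.7% × 202/365 = £163.8137
2019-09-06 to 2019-12-21: 107 days at 0.9% → £8,000 × 0.9% × 107/365 = £21.1068
2019-12-22 to 2019-12-31: 10 days at 3.3% → £8,000 × 3.3% × 10/365 = £7.2329
Total = £221.3918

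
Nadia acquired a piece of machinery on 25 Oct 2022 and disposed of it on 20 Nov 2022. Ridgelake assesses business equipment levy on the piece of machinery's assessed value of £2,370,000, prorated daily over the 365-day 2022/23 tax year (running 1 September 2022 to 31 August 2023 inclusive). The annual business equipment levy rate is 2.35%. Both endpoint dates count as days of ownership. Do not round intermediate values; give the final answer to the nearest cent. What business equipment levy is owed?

£4,119.90

Days held (25 Oct – 20 Nov 2022): 27 out of 365
Tax = £2,370,000 × 2.35% × 27/365 = £4,119.9041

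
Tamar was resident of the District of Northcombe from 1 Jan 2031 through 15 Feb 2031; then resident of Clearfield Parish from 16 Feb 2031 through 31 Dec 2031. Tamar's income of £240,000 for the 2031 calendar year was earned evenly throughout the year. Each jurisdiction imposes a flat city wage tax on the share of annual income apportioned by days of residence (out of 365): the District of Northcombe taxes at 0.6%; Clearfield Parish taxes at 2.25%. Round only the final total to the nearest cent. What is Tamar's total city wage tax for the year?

£4,900.93

The District of Northcombe, 1 Jan – 15 Feb 2031: 46 days → £240,000 × 0.6% × 46/365 = £181.4795
Clearfield Parish, 16 Feb – 31 Dec 2031: 319 days → £240,000 × 2.25% × 319/365 = £4,719.4521
Total = £4,900.9315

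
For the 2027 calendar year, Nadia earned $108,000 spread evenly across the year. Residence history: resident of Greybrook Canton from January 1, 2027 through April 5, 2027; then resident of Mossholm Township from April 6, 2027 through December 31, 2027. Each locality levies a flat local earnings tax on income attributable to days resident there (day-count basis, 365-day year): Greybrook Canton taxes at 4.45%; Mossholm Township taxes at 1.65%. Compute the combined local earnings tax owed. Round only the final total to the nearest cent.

Greybrook Canton, January 1 – April 5, 2027: 95 days → $108,000 × 4.45% × 95/365 = $1,250.8767
Mossholm Township, April 6 – December 31, 2027: 270 days → $108,000 × 1.65% × 270/365 = $1,318.1918
Total = $2,569.0685

$2,569.07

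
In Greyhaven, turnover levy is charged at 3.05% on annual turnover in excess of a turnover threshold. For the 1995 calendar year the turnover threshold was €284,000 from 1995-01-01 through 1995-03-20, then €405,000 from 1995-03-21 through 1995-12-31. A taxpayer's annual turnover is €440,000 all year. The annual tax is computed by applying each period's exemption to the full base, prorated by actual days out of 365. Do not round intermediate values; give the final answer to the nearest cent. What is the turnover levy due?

€1,866.27

1995-01-01 to 1995-03-20: 79 days, exemption €284,000 → (€440,000 − €284,000) × 3.05% × 79/365 = €1,029.8137
1995-03-21 to 1995-12-31: 286 days, exemption €405,000 → (€440,000 − €405,000) × 3.05% × 286/365 = €836.4521
Total = €1,866.2658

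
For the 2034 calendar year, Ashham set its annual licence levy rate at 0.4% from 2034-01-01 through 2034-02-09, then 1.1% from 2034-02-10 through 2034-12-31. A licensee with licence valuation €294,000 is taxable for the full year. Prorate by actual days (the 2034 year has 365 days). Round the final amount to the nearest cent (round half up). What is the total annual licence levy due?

2034-01-01 to 2034-02-09: 40 days at 0.4% → €294,000 × 0.4% × 40/365 = €128.8767
2034-02-10 to 2034-12-31: 325 days at 1.1% → €294,000 × 1.1% × 325/365 = €2,879.5890
Total = €3,008.4658

€3,008.47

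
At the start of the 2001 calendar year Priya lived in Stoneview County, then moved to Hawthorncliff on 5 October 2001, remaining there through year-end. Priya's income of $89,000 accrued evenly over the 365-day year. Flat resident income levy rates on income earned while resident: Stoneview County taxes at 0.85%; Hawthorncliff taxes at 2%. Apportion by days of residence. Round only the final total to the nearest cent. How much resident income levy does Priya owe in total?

Stoneview County, 1 January – 4 October 2001: 277 days → $89,000 × 0.85% × 277/365 = $574.1110
Hawthorncliff, 5 October – 31 December 2001: 88 days → $89,000 × 2% × 88/365 = $429.1507
Total = $1,003.2616

$1,003.26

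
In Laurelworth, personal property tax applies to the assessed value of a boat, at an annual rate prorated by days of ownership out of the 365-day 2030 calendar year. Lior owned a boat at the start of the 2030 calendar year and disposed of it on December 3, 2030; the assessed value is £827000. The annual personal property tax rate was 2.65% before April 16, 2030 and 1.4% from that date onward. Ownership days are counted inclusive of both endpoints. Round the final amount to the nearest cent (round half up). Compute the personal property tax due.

£13663.63

January 1 – April 15, 2030: 105 days at 2.65% → £827000 × 2.65% × 105/365 = £6304.4589
April 16 – December 3, 2030: 232 days at 1.4% → £827000 × 1.4% × 232/365 = £7359.1671
Total = £13663.6260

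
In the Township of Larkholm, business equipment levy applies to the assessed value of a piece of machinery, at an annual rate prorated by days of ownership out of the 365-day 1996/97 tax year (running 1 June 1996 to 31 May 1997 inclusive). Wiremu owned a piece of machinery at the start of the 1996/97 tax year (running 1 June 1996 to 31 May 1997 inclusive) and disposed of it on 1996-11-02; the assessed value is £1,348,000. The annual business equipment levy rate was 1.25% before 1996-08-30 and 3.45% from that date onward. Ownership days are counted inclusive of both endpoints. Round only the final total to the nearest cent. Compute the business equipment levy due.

1996-06-01 to 1996-08-29: 90 days at 1.25% → £1,348,000 × 1.25% × 90/365 = £4,154.7945
1996-08-30 to 1996-11-02: 65 days at 3.45% → £1,348,000 × 3.45% × 65/365 = £8,281.8904
Total = £12,436.6849

£12,436.68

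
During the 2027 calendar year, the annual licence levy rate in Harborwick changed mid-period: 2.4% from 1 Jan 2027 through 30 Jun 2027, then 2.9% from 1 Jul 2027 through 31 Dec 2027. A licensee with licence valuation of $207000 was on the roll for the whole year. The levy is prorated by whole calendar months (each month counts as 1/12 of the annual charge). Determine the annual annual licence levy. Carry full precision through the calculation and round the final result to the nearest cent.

1 Jan – 30 Jun 2027: 6 months at 2.4% → $207000 × 2.4% × 6/12 = $2484.0000
1 Jul – 31 Dec 2027: 6 months at 2.9% → $207000 × 2.9% × 6/12 = $3001.5000
Total = $5485.5000

$5485.50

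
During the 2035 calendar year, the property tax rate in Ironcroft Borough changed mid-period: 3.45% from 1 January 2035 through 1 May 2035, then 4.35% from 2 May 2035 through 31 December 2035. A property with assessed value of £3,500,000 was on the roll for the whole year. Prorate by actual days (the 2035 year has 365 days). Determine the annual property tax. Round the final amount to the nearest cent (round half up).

1 January – 1 May 2035: 121 days at 3.45% → £3,500,000 × 3.45% × 121/365 = £40,029.4521
2 May – 31 December 2035: 244 days at 4.35% → £3,500,000 × 4.35% × 244/365 = £101,778.0822
Total = £141,807.5342

£141,807.53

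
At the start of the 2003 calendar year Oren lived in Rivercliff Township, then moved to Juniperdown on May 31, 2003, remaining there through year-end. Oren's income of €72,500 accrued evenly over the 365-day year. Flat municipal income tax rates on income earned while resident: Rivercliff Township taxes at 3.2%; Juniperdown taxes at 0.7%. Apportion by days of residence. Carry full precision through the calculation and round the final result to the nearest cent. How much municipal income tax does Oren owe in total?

€1,252.36

Rivercliff Township, January 1 – May 30, 2003: 150 days → €72,500 × 3.2% × 150/365 = €953.4247
Juniperdown, May 31 – December 31, 2003: 215 days → €72,500 × 0.7% × 215/365 = €298.9384
Total = €1,252.3630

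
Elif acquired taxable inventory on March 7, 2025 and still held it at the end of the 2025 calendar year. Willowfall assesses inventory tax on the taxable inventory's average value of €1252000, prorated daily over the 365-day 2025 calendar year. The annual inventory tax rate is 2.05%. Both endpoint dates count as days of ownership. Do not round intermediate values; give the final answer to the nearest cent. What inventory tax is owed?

Days held (March 7 – December 31, 2025): 300 out of 365
Tax = €1252000 × 2.05% × 300/365 = €21095.3425

€21095.34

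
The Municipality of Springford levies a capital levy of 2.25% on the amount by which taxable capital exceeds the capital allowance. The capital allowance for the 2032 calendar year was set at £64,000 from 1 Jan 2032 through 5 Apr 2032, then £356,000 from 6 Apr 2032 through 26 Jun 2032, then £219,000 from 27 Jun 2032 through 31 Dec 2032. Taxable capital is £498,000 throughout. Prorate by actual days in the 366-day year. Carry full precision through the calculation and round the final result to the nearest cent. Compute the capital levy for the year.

1 Jan – 5 Apr 2032: 96 days, exemption £64,000 → (£498,000 − £64,000) × 2.25% × 96/366 = £2,561.3115
6 Apr – 26 Jun 2032: 82 days, exemption £356,000 → (£498,000 − £356,000) × 2.25% × 82/366 = £715.8197
27 Jun – 31 Dec 2032: 188 days, exemption £219,000 → (£498,000 − £219,000) × 2.25% × 188/366 = £3,224.5082
Total = £6,501.6393

£6,501.64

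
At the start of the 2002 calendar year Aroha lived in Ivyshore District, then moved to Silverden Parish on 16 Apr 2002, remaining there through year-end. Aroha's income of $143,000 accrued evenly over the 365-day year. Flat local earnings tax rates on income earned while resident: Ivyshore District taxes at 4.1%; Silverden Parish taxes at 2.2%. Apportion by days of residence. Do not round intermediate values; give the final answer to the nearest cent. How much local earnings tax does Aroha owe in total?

Ivyshore District, 1 Jan – 15 Apr 2002: 105 days → $143,000 × 4.1% × 105/365 = $1,686.6164
Silverden Parish, 16 Apr – 31 Dec 2002: 260 days → $143,000 × 2.2% × 260/365 = $2,240.9863
Total = $3,927.6027

$3,927.60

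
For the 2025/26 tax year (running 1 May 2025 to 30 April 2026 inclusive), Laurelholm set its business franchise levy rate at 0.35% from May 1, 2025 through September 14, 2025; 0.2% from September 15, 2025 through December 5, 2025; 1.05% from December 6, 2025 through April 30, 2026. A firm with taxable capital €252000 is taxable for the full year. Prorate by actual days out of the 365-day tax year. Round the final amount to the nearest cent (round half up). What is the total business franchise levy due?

€1502.68

May 1 – September 14, 2025: 137 days at 0.35% → €252000 × 0.35% × 137/365 = €331.0521
September 15 – December 5, 2025: 82 days at 0.2% → €252000 × 0.2% × 82/365 = €113.2274
December 6, 2025 – April 30, 2026: 146 days at 1.05% → €252000 × 1.05% × 146/365 = €1058.4000
Total = €1502.6795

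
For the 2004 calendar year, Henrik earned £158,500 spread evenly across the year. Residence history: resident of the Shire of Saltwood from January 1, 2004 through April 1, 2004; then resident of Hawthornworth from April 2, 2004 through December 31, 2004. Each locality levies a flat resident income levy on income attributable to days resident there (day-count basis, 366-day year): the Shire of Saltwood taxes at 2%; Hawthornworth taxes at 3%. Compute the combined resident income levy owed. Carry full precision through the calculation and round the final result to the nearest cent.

The Shire of Saltwood, January 1 – April 1, 2004: 92 days → £158,500 × 2% × 92/366 = £796.8306
Hawthornworth, April 2 – December 31, 2004: 274 days → £158,500 × 3% × 274/366 = £3,559.7541
Total = £4,356.5847

£4,356.58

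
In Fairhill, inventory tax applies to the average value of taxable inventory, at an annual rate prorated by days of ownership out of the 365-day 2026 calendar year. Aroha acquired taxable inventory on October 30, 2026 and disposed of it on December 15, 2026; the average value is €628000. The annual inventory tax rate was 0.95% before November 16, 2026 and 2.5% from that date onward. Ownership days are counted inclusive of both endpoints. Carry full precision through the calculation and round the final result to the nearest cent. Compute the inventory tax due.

October 30 – November 15, 2026: 17 days at 0.95% → €628000 × 0.95% × 17/365 = €277.8685
November 16 – December 15, 2026: 30 days at 2.5% → €628000 × 2.5% × 30/365 = €1290.4110
Total = €1568.2795

€1568.28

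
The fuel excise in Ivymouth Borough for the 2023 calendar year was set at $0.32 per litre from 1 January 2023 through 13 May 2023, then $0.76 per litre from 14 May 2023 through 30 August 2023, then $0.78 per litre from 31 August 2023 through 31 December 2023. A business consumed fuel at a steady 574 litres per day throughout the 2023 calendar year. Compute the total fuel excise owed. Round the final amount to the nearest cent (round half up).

$127,049.16

1 January – 13 May 2023: 133 days × 574 litres/day = 76,342 litres at $0.32/litre → $24,429.44
14 May – 30 August 2023: 109 days × 574 litres/day = 62,566 litres at $0.76/litre → $47,550.16
31 August – 31 December 2023: 123 days × 574 litres/day = 70,602 litres at $0.78/litre → $55,069.56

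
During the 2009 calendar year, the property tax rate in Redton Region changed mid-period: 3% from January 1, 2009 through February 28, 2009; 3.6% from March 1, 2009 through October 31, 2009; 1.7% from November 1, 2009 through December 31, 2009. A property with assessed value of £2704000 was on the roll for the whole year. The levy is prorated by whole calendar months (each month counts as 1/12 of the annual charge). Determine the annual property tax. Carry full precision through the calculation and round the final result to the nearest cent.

£86077.33

January 1 – February 28, 2009: 2 months at 3% → £2704000 × 3% × 2/12 = £13520.0000
March 1 – October 31, 2009: 8 months at 3.6% → £2704000 × 3.6% × 8/12 = £64896.0000
November 1 – December 31, 2009: 2 months at 1.7% → £2704000 × 1.7% × 2/12 = £7661.3333
Total = £86077.3333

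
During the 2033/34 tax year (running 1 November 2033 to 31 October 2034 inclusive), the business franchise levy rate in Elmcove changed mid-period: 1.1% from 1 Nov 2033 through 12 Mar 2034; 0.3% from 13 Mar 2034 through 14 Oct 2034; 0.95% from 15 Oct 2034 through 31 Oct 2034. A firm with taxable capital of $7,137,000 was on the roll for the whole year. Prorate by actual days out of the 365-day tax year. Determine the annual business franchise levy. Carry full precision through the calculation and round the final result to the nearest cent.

1 Nov 2033 – 12 Mar 2034: 132 days at 1.1% → $7,137,000 × 1.1% × 132/365 = $28,391.5726
13 Mar – 14 Oct 2034: 216 days at 0.3% → $7,137,000 × 0.3% × 216/365 = $12,670.6192
15 Oct – 31 Oct 2034: 17 days at 0.95% → $7,137,000 × 0.95% × 17/365 = $3,157.8781
Total = $44,220.0699

$44,220.07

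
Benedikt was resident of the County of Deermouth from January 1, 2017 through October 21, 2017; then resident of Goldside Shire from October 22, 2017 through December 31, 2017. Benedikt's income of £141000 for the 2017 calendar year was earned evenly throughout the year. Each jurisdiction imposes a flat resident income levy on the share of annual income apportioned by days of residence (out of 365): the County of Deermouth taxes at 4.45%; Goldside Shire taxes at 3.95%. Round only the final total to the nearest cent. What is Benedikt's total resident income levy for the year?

The County of Deermouth, January 1 – October 21, 2017: 294 days → £141000 × 4.45% × 294/365 = £5053.9808
Goldside Shire, October 22 – December 31, 2017: 71 days → £141000 × 3.95% × 71/365 = £1083.3822
Total = £6137.3630

£6137.36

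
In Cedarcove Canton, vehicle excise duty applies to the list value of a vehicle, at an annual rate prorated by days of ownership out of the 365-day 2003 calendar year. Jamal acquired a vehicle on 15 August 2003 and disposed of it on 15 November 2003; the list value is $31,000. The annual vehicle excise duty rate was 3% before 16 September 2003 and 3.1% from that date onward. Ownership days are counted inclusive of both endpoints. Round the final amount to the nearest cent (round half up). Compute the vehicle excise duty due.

$242.14

15 August – 15 September 2003: 32 days at 3% → $31,000 × 3% × 32/365 = $81.5342
16 September – 15 November 2003: 61 days at 3.1% → $31,000 × 3.1% × 61/365 = $160.6055
Total = $242.1397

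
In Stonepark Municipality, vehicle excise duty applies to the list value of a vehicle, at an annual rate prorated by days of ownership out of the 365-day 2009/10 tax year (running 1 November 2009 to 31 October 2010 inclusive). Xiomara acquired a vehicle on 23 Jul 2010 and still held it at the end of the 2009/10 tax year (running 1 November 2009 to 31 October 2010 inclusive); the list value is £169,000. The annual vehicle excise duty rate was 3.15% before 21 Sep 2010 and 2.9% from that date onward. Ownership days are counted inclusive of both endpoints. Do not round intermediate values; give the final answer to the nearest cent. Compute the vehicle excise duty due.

£1,425.62

23 Jul – 20 Sep 2010: 60 days at 3.15% → £169,000 × 3.15% × 60/365 = £875.0959
21 Sep – 31 Oct 2010: 41 days at 2.9% → £169,000 × 2.9% × 41/365 = £550.5233
Total = £1,425.6192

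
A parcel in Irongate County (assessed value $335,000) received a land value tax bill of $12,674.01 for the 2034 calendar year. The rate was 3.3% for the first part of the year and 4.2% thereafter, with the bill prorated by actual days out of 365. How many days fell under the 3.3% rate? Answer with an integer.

169 days

Let d = days at the first rate; then 365 − d days at the second rate.
$335,000 × [3.3%·d + 4.2%·(365−d)] / 365 = $12,674.01
Solving gives d = 169, so the new rate took effect on 19 Jun 2034.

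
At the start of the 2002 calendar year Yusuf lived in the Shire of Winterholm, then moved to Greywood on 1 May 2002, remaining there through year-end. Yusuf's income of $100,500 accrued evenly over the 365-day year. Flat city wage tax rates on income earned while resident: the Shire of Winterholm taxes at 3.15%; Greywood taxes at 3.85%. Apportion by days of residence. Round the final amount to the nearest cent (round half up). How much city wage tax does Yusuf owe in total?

The Shire of Winterholm, 1 January – 30 April 2002: 120 days → $100,500 × 3.15% × 120/365 = $1,040.7945
Greywood, 1 May – 31 December 2002: 245 days → $100,500 × 3.85% × 245/365 = $2,597.1678
Total = $3,637.9623

$3,637.96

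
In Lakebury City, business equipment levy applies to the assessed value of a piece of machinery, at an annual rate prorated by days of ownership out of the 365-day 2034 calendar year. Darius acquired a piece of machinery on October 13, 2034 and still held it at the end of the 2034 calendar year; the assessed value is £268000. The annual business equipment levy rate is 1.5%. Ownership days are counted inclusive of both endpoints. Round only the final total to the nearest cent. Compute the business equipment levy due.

£881.10

Days held (October 13 – December 31, 2034): 80 out of 365
Tax = £268000 × 1.5% × 80/365 = £881.0959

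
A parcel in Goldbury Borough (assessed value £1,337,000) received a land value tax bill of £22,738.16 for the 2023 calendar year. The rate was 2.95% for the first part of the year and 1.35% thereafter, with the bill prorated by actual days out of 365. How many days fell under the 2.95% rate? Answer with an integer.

Let d = days at the first rate; then 365 − d days at the second rate.
£1,337,000 × [2.95%·d + 1.35%·(365−d)] / 365 = £22,738.16
Solving gives d = 80, so the new rate took effect on March 22, 2023.

80 days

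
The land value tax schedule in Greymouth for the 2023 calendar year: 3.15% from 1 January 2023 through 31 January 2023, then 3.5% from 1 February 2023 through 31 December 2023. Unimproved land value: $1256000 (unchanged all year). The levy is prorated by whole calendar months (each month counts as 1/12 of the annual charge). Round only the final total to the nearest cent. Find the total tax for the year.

1 January – 31 January 2023: 1 month at 3.15% → $1256000 × 3.15% × 1/12 = $3297.0000
1 February – 31 December 2023: 11 months at 3.5% → $1256000 × 3.5% × 11/12 = $40296.6667
Total = $43593.6667

$43593.67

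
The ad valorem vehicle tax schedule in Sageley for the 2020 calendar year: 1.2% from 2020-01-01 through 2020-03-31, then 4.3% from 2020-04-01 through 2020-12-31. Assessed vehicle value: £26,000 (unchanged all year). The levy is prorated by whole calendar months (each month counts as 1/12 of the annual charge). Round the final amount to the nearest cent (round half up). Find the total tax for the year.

2020-01-01 to 2020-03-31: 3 months at 1.2% → £26,000 × 1.2% × 3/12 = £78.0000
2020-04-01 to 2020-12-31: 9 months at 4.3% → £26,000 × 4.3% × 9/12 = £838.5000
Total = £916.5000

£916.50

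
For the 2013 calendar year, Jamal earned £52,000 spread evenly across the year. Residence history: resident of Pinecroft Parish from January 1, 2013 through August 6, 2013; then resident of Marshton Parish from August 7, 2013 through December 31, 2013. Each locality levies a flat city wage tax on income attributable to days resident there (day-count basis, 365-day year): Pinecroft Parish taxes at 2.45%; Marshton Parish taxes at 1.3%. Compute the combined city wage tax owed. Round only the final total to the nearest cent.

£1,033.16

Pinecroft Parish, January 1 – August 6, 2013: 218 days → £52,000 × 2.45% × 218/365 = £760.9096
Marshton Parish, August 7 – December 31, 2013: 147 days → £52,000 × 1.3% × 147/365 = £272.2521
Total = £1,033.1616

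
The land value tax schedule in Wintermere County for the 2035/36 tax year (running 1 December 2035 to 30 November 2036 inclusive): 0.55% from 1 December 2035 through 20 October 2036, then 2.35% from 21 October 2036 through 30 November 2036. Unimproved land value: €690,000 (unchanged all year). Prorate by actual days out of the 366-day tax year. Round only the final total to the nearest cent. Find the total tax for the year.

1 December 2035 – 20 October 2036: 325 days at 0.55% → €690,000 × 0.55% × 325/366 = €3,369.8770
21 October – 30 November 2036: 41 days at 2.35% → €690,000 × 2.35% × 41/366 = €1,816.4344
Total = €5,186.3115

€5,186.31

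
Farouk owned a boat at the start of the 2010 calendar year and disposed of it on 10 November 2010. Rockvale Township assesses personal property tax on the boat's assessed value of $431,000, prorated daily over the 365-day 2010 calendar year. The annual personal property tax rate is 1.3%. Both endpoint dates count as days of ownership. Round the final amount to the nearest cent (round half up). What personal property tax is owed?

$4,820.12

Days held (1 January – 10 November 2010): 314 out of 365
Tax = $431,000 × 1.3% × 314/365 = $4,820.1151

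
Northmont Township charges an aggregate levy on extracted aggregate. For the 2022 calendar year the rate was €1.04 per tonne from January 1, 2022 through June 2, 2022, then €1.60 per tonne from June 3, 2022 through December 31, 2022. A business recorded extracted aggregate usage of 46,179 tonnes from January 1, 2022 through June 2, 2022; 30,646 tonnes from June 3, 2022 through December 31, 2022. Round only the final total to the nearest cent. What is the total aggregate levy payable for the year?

January 1 – June 2, 2022: 46,179 tonnes at €1.04/tonne → €48026.16
June 3 – December 31, 2022: 30,646 tonnes at €1.60/tonne → €49033.60

€97059.76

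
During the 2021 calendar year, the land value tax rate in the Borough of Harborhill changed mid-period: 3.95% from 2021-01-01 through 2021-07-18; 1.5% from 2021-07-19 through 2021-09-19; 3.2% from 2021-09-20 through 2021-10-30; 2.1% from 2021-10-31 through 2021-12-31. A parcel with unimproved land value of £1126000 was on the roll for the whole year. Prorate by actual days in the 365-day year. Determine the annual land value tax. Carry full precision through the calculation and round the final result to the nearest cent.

£35228.38

2021-01-01 to 2021-07-18: 199 days at 3.95% → £1126000 × 3.95% × 199/365 = £24249.1041
2021-07-19 to 2021-09-19: 63 days at 1.5% → £1126000 × 1.5% × 63/365 = £2915.2603
2021-09-20 to 2021-10-30: 41 days at 3.2% → £1126000 × 3.2% × 41/365 = £4047.4301
2021-10-31 to 2021-12-31: 62 days at 2.1% → £1126000 × 2.1% × 62/365 = £4016.5808
Total = £35228.3753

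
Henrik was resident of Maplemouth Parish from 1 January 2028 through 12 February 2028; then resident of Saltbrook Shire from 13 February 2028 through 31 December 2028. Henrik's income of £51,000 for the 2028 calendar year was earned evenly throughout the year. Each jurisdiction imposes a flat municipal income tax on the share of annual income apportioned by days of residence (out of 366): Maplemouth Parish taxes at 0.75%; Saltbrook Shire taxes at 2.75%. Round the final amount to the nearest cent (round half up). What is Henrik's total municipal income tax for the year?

£1,282.66

Maplemouth Parish, 1 January – 12 February 2028: 43 days → £51,000 × 0.75% × 43/366 = £44.9385
Saltbrook Shire, 13 February – 31 December 2028: 323 days → £51,000 × 2.75% × 323/366 = £1,237.7254
Total = £1,282.6639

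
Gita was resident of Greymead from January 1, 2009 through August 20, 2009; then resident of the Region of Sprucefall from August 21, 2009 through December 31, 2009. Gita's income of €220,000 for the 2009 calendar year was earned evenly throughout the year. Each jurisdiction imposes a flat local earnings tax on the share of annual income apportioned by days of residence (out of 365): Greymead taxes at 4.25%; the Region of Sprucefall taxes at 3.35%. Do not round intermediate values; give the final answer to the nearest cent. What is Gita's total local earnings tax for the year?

Greymead, January 1 – August 20, 2009: 232 days → €220,000 × 4.25% × 232/365 = €5,943.0137
The Region of Sprucefall, August 21 – December 31, 2009: 133 days → €220,000 × 3.35% × 133/365 = €2,685.5068
Total = €8,628.5205

€8,628.52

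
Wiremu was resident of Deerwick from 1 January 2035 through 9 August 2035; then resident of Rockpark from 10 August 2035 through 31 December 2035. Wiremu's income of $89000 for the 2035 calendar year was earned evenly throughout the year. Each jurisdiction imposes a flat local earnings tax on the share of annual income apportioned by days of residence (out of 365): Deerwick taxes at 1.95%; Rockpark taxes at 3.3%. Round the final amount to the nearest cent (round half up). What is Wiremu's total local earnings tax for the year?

$2209.52

Deerwick, 1 January – 9 August 2035: 221 days → $89000 × 1.95% × 221/365 = $1050.8096
Rockpark, 10 August – 31 December 2035: 144 days → $89000 × 3.3% × 144/365 = $1158.7068
Total = $2209.5164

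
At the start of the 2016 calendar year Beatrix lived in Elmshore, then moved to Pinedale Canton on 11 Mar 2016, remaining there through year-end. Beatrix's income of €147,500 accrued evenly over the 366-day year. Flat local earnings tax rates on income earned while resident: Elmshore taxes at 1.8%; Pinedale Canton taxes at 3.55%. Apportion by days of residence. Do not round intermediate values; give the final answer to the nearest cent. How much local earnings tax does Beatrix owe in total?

€4,742.57

Elmshore, 1 Jan – 10 Mar 2016: 70 days → €147,500 × 1.8% × 70/366 = €507.7869
Pinedale Canton, 11 Mar – 31 Dec 2016: 296 days → €147,500 × 3.55% × 296/366 = €4,234.7814
Total = €4,742.5683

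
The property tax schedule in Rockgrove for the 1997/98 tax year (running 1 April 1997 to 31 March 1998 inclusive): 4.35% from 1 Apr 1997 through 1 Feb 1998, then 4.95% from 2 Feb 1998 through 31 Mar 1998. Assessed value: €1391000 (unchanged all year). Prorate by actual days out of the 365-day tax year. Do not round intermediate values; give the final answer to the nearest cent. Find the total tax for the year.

1 Apr 1997 – 1 Feb 1998: 307 days at 4.35% → €1391000 × 4.35% × 307/365 = €50893.4507
2 Feb – 31 Mar 1998: 58 days at 4.95% → €1391000 × 4.95% × 58/365 = €10941.2630
Total = €61834.7137

€61834.71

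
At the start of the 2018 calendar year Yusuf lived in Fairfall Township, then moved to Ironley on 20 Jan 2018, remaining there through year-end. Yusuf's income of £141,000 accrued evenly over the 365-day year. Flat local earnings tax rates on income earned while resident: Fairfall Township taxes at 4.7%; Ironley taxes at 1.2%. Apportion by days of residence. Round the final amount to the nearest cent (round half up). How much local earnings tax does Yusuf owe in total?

Fairfall Township, 1 Jan – 19 Jan 2018: 19 days → £141,000 × 4.7% × 19/365 = £344.9671
Ironley, 20 Jan – 31 Dec 2018: 346 days → £141,000 × 1.2% × 346/365 = £1,603.9233
Total = £1,948.8904

£1,948.89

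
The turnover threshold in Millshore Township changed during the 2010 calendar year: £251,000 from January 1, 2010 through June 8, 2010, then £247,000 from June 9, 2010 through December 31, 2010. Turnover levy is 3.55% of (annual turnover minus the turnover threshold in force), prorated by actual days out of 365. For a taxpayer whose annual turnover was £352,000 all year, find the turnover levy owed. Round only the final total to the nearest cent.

January 1 – June 8, 2010: 159 days, exemption £251,000 → (£352,000 − £251,000) × 3.55% × 159/365 = £1,561.9027
June 9 – December 31, 2010: 206 days, exemption £247,000 → (£352,000 − £247,000) × 3.55% × 206/365 = £2,103.7397
Total = £3,665.6425

£3,665.64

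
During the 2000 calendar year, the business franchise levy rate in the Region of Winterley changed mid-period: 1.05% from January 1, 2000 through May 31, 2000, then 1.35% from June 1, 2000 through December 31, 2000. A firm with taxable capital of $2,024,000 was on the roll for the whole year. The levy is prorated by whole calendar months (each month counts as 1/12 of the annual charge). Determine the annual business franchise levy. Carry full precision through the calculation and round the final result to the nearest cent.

January 1 – May 31, 2000: 5 months at 1.05% → $2,024,000 × 1.05% × 5/12 = $8,855.0000
June 1 – December 31, 2000: 7 months at 1.35% → $2,024,000 × 1.35% × 7/12 = $15,939.0000
Total = $24,794.0000

$24,794.00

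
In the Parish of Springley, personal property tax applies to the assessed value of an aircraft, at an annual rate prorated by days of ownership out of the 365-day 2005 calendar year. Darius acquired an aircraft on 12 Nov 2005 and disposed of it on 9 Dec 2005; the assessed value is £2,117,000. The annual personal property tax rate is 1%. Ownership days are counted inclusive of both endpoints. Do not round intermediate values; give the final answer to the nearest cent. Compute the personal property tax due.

Days held (12 Nov – 9 Dec 2005): 28 out of 365
Tax = £2,117,000 × 1% × 28/365 = £1,624.0000

£1,624.00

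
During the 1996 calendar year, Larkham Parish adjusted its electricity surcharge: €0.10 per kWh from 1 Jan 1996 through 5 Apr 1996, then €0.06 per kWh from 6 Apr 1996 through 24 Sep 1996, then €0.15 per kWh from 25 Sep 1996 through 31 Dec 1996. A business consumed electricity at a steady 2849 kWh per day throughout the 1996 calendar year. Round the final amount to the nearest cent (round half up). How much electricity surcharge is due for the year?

1 Jan – 5 Apr 1996: 96 days × 2849 kWh/day = 273,504 kWh at €0.10/kWh → €27350.40
6 Apr – 24 Sep 1996: 172 days × 2849 kWh/day = 490,028 kWh at €0.06/kWh → €29401.68
25 Sep – 31 Dec 1996: 98 days × 2849 kWh/day = 279,202 kWh at €0.15/kWh → €41880.30

€98632.38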